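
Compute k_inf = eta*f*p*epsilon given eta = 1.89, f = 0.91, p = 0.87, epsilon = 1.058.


k_inf = eta * f * p * epsilon
k_inf = 1.89 * 0.91 * 0.87 * 1.058
k_inf = 1.5831

1.5831


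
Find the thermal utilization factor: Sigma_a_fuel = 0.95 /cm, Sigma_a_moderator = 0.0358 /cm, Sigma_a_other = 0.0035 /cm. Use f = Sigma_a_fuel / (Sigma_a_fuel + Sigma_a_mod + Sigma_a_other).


f = Sigma_a_fuel / (Sigma_a_fuel + Sigma_a_mod + Sigma_a_other)
f = 0.95 / (0.95 + 0.0358 + 0.0035)
f = 0.96027

0.96027


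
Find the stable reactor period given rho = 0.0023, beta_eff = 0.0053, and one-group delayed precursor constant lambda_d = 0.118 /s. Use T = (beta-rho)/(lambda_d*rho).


T = (beta - rho) / (lambda_d * rho)
T = (0.0053 - 0.0023) / (0.118 * 0.0023)
T = 11.054 s

11.054


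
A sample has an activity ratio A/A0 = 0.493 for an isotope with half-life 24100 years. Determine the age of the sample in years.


lambda = ln(2) / t_half = ln(2) / 24100 = 2.876129e-05 /yr
t = -ln(A/A0) / lambda
t = -ln(0.493) / 2.876129e-05
t = 24590 yr

24590


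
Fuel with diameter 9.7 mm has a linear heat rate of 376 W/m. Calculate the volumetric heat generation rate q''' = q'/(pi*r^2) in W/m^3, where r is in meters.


r = D / 2 / 1000 = 9.7 / 2 / 1000 = 0.00485 m
q''' = q' / (pi * r^2)
q''' = 376 / (pi * 0.00485^2)
q''' = 5.0881e+06 W/m^3

5.0881e+06


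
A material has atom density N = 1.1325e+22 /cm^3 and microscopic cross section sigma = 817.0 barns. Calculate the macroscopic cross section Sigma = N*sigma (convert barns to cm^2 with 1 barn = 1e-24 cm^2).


Sigma = N * sigma_barns * 1e-24
Sigma = 1.1325e+22 * 817.0 * 1e-24
Sigma = 9.2525 /cm

9.2525


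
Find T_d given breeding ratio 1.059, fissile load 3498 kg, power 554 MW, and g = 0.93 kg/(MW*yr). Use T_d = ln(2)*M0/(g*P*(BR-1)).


Breeding gain G = BR - 1 = 1.059 - 1 = 0.059
Fissile production rate = g * P * G = 0.93 * 554 * 0.059 = 30.39798 kg/yr
T_d = ln(2) * M0 / (g * P * G)
T_d = ln(2) * 3498 / 30.39798 = 79.763 yr

79.763


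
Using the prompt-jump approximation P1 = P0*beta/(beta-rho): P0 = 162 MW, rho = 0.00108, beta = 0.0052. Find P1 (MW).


P1/P0 = beta / (beta - rho)
P1/P0 = 0.0052 / (0.0052 - 0.00108) = 1.262136
P1 = 162 * 1.262136 = 204.47 MW

204.47


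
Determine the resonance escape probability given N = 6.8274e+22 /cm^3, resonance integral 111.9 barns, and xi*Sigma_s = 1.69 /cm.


p = exp(-N * I * 1e-24 / (xi*Sigma_s))
p = exp(-6.8274e+22 * 111.9 * 1e-24 / 1.69)
p = 0.010882

0.010882


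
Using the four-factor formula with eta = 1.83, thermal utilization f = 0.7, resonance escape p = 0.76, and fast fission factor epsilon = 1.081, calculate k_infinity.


k_inf = eta * f * p * epsilon
k_inf = 1.83 * 0.7 * 0.76 * 1.081
k_inf = 1.0524

1.0524


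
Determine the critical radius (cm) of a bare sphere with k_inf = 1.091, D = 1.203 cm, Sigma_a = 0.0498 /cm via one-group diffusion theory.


L^2 = D / Sigma_a = 1.203 / 0.0498 = 24.15663 cm^2
B_m^2 = (k_inf - 1) / L^2 = (1.091 - 1) / 24.15663 = 0.003767082 /cm^2
For a bare sphere: B_g = pi/R, so R_c = pi / sqrt(B_m^2)
R_c = pi / sqrt(0.003767082) = 51.186 cm

51.186


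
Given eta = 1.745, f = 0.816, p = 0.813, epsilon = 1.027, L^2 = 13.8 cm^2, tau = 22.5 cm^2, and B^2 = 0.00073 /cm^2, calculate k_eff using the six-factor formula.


k_inf = eta*f*p*eps = 1.745*0.816*0.813*1.027 = 1.188903
P_TNL = 1/(1 + L^2*B^2) = 1/(1 + 13.8*0.00073) = 0.9900265
P_FNL = exp(-B^2*tau) = exp(-0.00073*22.5) = 0.9837092
k_eff = k_inf * P_TNL * P_FNL = 1.188903 * 0.9900265 * 0.9837092
k_eff = 1.1579

1.1579


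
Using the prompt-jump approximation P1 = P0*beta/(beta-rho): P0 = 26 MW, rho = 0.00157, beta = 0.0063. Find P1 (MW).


P1/P0 = beta / (beta - rho)
P1/P0 = 0.0063 / (0.0063 - 0.00157) = 1.331924
P1 = 26 * 1.331924 = 34.630 MW

34.630


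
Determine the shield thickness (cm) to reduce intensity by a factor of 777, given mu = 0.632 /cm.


x = ln(factor) / mu
x = ln(777) / 0.632
x = 10.531 cm

10.531


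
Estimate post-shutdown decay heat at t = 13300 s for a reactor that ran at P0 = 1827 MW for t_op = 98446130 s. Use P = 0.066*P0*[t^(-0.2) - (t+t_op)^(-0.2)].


P/P0 = 0.066 * [t^(-0.2) - (t + t_op)^(-0.2)]
P/P0 = 0.066 * [13300^(-0.2) - (13300 + 98446130)^(-0.2)]
P/P0 = 0.066 * [0.1497027 - 0.02519698] = 0.008217378
P = 1827 * 0.008217378 = 15.013 MW

15.013


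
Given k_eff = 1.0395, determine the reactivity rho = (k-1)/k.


rho = (k_eff - 1) / k_eff
rho = (1.0395 - 1) / 1.0395
rho = 0.037999

0.037999


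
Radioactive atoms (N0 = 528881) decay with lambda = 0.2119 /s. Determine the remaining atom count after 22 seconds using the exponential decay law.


N = N0 * exp(-lambda * t)
N = 528881 * exp(-0.2119 * 22)
N = 4997.6

4997.6


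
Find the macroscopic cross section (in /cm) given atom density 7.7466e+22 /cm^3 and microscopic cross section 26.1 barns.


Sigma = N * sigma_barns * 1e-24
Sigma = 7.7466e+22 * 26.1 * 1e-24
Sigma = 2.0219 /cm

2.0219


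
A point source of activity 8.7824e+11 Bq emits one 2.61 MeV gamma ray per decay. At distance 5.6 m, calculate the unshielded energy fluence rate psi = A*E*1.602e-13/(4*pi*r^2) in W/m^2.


psi = A * E * 1.602e-13 / (4*pi*r^2)
psi = 8.7824e+11 * 2.61 * 1.602e-13 / (4*pi*5.6^2)
psi = 9.3182e-04 W/m^2

9.3182e-04


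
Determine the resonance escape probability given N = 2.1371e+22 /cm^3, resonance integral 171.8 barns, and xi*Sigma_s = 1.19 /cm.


p = exp(-N * I * 1e-24 / (xi*Sigma_s))
p = exp(-2.1371e+22 * 171.8 * 1e-24 / 1.19)
p = 0.045715

0.045715


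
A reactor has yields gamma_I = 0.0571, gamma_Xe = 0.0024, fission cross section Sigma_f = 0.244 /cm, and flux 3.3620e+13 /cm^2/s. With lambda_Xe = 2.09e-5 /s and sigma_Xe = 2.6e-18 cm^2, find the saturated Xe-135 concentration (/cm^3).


Xe_eq = (gamma_I + gamma_Xe) * Sigma_f * phi / (lambda_Xe + sigma_Xe * phi)
Numerator = (0.0571 + 0.0024) * 0.244 * 3.3620e+13 = 4.880952e+11
Denominator = 2.09e-5 + 2.6e-18 * 3.3620e+13 = 1.083120e-04
Xe_eq = 4.880952e+11 / 1.083120e-04 = 4.5064e+15 /cm^3

4.5064e+15


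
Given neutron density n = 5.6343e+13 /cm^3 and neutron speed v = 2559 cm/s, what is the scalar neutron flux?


phi = n * v
phi = 5.6343e+13 * 2559
phi = 1.4418e+17 /cm^2/s

1.4418e+17


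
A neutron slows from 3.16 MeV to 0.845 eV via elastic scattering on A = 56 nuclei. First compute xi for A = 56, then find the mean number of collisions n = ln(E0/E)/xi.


xi = 1 + (A-1)^2/(2A)*ln((A-1)/(A+1)) = 0.03529286 (for A = 56)
n = ln(E0/E) / xi
n = ln(3.16e6 / 0.845) / 0.03529286
n = ln(3.739645e+06) / 0.03529286 = 428.83

428.83


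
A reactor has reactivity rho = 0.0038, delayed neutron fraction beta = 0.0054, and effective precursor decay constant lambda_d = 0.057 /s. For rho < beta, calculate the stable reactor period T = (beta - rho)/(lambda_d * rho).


T = (beta - rho) / (lambda_d * rho)
T = (0.0054 - 0.0038) / (0.057 * 0.0038)
T = 7.3869 s

7.3869


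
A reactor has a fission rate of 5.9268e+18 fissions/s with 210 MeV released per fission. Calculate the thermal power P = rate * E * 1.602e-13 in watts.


P = fission_rate * E_MeV * 1.602e-13
P = 5.9268e+18 * 210 * 1.602e-13
P = 1.9939e+08 W

1.9939e+08


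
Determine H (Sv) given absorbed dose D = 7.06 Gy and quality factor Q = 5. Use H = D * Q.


H = D * Q
H = 7.06 * 5
H = 35.300 Sv

35.300


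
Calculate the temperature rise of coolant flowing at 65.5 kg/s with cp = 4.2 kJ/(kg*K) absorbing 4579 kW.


dT = Q / (m_dot * cp)
dT = 4579 / (65.5 * 4.2)
dT = 16.645 C

16.645


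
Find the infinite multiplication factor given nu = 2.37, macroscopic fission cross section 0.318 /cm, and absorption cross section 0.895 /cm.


k_inf = nu * Sigma_f / Sigma_a
k_inf = 2.37 * 0.318 / 0.895
k_inf = 0.84208

0.84208


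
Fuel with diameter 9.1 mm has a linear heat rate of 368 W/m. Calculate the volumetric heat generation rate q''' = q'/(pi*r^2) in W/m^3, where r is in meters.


r = D / 2 / 1000 = 9.1 / 2 / 1000 = 0.00455 m
q''' = q' / (pi * r^2)
q''' = 368 / (pi * 0.00455^2)
q''' = 5.6582e+06 W/m^3

5.6582e+06


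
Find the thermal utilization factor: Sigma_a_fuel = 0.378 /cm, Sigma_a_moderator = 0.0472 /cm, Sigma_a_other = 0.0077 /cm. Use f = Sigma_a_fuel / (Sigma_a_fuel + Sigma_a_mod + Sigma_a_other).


f = Sigma_a_fuel / (Sigma_a_fuel + Sigma_a_mod + Sigma_a_other)
f = 0.378 / (0.378 + 0.0472 + 0.0077)
f = 0.87318

0.87318


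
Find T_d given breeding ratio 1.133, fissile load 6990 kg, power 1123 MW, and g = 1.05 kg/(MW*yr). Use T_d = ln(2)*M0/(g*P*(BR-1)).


Breeding gain G = BR - 1 = 1.133 - 1 = 0.133
Fissile production rate = g * P * G = 1.05 * 1123 * 0.133 = 156.82695 kg/yr
T_d = ln(2) * M0 / (g * P * G)
T_d = ln(2) * 6990 / 156.82695 = 30.895 yr

30.895


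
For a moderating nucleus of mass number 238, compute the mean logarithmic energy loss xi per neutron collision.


xi = 1 + (A-1)^2/(2A) * ln((A-1)/(A+1))
xi = 1 + (238-1)^2/(2*238) * ln((238-1)/(238 +1))
xi = 0.0083799

0.0083799


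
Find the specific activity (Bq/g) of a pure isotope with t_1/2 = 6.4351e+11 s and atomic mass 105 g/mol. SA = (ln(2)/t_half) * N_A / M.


lambda = ln(2) / t_half = ln(2) / 6.4351e+11 = 1.077135e-12 /s
SA = lambda * N_A / M
SA = 1.077135e-12 * 6.022e23 / 105
SA = 6.1776e+09 Bq/g

6.1776e+09


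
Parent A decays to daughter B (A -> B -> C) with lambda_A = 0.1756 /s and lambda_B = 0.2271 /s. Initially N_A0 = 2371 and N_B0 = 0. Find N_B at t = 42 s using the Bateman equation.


N_B(t) = lambda_A * N_A0 / (lambda_B - lambda_A) * [exp(-lambda_A*t) - exp(-lambda_B*t)]
exp(-0.1756*42) = 6.266014e-04; exp(-0.2271*42) = 7.204641e-05
N_B = 0.1756 * 2371 / (0.2271 - 0.1756) * (6.266014e-04 - 7.204641e-05)
N_B = 4.4833

4.4833


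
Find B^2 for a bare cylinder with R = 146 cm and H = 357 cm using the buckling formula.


B^2 = (2.405/R)^2 + (pi/H)^2
B^2 = (2.405/146)^2 + (pi/357)^2
B^2 = 3.4879e-04 /cm^2

3.4879e-04


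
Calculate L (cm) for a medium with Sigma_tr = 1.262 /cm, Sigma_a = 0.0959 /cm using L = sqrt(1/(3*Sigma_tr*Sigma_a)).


D = 1 / (3 * Sigma_tr) = 1 / (3 * 1.262) = 0.2641310 cm
L = sqrt(D / Sigma_a)
L = sqrt(0.2641310 / 0.0959)
L = 1.6596 cm

1.6596


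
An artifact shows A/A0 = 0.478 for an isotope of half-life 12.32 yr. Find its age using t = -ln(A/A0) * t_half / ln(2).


lambda = ln(2) / t_half = ln(2) / 12.32 = 0.05626195 /yr
t = -ln(A/A0) / lambda
t = -ln(0.478) / 0.05626195
t = 13.120 yr

13.120


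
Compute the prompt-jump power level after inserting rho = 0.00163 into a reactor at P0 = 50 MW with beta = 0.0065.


P1/P0 = beta / (beta - rho)
P1/P0 = 0.0065 / (0.0065 - 0.00163) = 1.334702
P1 = 50 * 1.334702 = 66.735 MW

66.735


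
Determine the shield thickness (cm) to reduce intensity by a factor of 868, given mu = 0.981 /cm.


x = ln(factor) / mu
x = ln(868) / 0.981
x = 6.8972 cm

6.8972


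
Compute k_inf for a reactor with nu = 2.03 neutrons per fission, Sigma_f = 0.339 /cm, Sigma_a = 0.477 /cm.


k_inf = nu * Sigma_f / Sigma_a
k_inf = 2.03 * 0.339 / 0.477
k_inf = 1.4427

1.4427


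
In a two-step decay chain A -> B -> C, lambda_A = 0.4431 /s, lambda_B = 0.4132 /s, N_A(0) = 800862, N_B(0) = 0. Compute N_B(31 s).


N_B(t) = lambda_A * N_A0 / (lambda_B - lambda_A) * [exp(-lambda_A*t) - exp(-lambda_B*t)]
exp(-0.4431*31) = 1.082649e-06; exp(-0.4132*31) = 2.735490e-06
N_B = 0.4431 * 800862 / (0.4132 - 0.4431) * (1.082649e-06 - 2.735490e-06)
N_B = 19.616

19.616


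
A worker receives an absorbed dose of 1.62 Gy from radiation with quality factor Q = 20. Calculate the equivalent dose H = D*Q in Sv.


H = D * Q
H = 1.62 * 20
H = 32.400 Sv

32.400


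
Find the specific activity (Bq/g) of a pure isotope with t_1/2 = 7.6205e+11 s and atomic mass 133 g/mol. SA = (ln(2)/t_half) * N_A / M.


lambda = ln(2) / t_half = ln(2) / 7.6205e+11 = 9.095823e-13 /s
SA = lambda * N_A / M
SA = 9.095823e-13 * 6.022e23 / 133
SA = 4.1184e+09 Bq/g

4.1184e+09


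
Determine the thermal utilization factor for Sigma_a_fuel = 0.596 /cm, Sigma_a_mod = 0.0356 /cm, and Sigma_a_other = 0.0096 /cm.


f = Sigma_a_fuel / (Sigma_a_fuel + Sigma_a_mod + Sigma_a_other)
f = 0.596 / (0.596 + 0.0356 + 0.0096)
f = 0.92951

0.92951


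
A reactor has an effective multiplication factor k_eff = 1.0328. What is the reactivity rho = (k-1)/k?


rho = (k_eff - 1) / k_eff
rho = (1.0328 - 1) / 1.0328
rho = 0.031758

0.031758


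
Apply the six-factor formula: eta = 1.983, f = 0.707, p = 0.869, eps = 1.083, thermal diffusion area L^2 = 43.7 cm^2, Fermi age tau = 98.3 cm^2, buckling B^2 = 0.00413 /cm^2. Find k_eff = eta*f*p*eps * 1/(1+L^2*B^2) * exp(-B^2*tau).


k_inf = eta*f*p*eps = 1.983*0.707*0.869*1.083 = 1.319442
P_TNL = 1/(1 + L^2*B^2) = 1/(1 + 43.7*0.00413) = 0.8471123
P_FNL = exp(-B^2*tau) = exp(-0.00413*98.3) = 0.6663242
k_eff = k_inf * P_TNL * P_FNL = 1.319442 * 0.8471123 * 0.6663242
k_eff = 0.74476

0.74476


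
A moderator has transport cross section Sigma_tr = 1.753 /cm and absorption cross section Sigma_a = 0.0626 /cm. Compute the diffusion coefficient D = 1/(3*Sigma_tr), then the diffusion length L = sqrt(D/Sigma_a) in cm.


D = 1 / (3 * Sigma_tr) = 1 / (3 * 1.753) = 0.1901502 cm
L = sqrt(D / Sigma_a)
L = sqrt(0.1901502 / 0.0626)
L = 1.7429 cm

1.7429


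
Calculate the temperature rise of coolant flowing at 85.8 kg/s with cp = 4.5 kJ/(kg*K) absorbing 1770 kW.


dT = Q / (m_dot * cp)
dT = 1770 / (85.8 * 4.5)
dT = 4.5843 C

4.5843


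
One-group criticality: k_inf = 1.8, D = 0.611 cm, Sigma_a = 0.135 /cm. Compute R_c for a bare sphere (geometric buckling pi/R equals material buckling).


L^2 = D / Sigma_a = 0.611 / 0.135 = 4.525926 cm^2
B_m^2 = (k_inf - 1) / L^2 = (1.8 - 1) / 4.525926 = 0.1767594 /cm^2
For a bare sphere: B_g = pi/R, so R_c = pi / sqrt(B_m^2)
R_c = pi / sqrt(0.1767594) = 7.4724 cm

7.4724


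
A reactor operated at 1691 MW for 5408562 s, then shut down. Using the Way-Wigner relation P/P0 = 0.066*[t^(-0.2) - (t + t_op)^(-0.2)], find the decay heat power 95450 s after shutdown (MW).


P/P0 = 0.066 * [t^(-0.2) - (t + t_op)^(-0.2)]
P/P0 = 0.066 * [95450^(-0.2) - (95450 + 5408562)^(-0.2)]
P/P0 = 0.066 * [0.1009357 - 0.04486050] = 0.003700963
P = 1691 * 0.003700963 = 6.2583 MW

6.2583


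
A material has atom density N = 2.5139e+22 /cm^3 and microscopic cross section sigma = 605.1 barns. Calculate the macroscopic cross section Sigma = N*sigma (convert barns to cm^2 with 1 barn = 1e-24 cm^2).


Sigma = N * sigma_barns * 1e-24
Sigma = 2.5139e+22 * 605.1 * 1e-24
Sigma = 15.212 /cm

15.212


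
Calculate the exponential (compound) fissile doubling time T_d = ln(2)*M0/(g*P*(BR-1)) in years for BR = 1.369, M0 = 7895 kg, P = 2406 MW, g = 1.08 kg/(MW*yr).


Breeding gain G = BR - 1 = 1.369 - 1 = 0.369
Fissile production rate = g * P * G = 1.08 * 2406 * 0.369 = 958.83912 kg/yr
T_d = ln(2) * M0 / (g * P * G)
T_d = ln(2) * 7895 / 958.83912 = 5.7073 yr

5.7073


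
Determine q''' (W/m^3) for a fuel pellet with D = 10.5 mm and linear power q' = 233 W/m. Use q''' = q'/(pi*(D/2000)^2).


r = D / 2 / 1000 = 10.5 / 2 / 1000 = 0.00525 m
q''' = q' / (pi * r^2)
q''' = 233 / (pi * 0.00525^2)
q''' = 2.6908e+06 W/m^3

2.6908e+06


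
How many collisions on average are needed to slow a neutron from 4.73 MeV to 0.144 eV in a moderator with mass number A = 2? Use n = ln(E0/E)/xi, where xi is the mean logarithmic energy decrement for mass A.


xi = 1 + (A-1)^2/(2A)*ln((A-1)/(A+1)) = 0.7253469 (for A = 2)
n = ln(E0/E) / xi
n = ln(4.73e6 / 0.144) / 0.7253469
n = ln(3.284722e+07) / 0.7253469 = 23.861

23.861


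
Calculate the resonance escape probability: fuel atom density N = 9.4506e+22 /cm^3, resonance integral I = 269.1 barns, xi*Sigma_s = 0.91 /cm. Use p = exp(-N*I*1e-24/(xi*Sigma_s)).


p = exp(-N * I * 1e-24 / (xi*Sigma_s))
p = exp(-9.4506e+22 * 269.1 * 1e-24 / 0.91)
p = 7.2924e-13

7.2924e-13


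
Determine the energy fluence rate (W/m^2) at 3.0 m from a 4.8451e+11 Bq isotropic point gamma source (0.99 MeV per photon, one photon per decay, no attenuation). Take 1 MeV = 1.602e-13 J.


psi = A * E * 1.602e-13 / (4*pi*r^2)
psi = 4.8451e+11 * 0.99 * 1.602e-13 / (4*pi*3.0^2)
psi = 6.7944e-04 W/m^2

6.7944e-04


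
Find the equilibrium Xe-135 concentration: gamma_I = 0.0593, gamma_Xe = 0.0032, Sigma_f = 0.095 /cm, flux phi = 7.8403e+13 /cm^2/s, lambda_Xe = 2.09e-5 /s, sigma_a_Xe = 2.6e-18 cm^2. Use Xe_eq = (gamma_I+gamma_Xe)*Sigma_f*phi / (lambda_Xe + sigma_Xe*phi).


Xe_eq = (gamma_I + gamma_Xe) * Sigma_f * phi / (lambda_Xe + sigma_Xe * phi)
Numerator = (0.0593 + 0.0032) * 0.095 * 7.8403e+13 = 4.655178e+11
Denominator = 2.09e-5 + 2.6e-18 * 7.8403e+13 = 2.247478e-04
Xe_eq = 4.655178e+11 / 2.247478e-04 = 2.0713e+15 /cm^3

2.0713e+15


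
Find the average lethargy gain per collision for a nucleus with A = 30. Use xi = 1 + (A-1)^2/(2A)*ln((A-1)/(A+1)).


xi = 1 + (A-1)^2/(2A) * ln((A-1)/(A+1))
xi = 1 + (30-1)^2/(2*30) * ln((30-1)/(30 +1))
xi = 0.065209

0.065209


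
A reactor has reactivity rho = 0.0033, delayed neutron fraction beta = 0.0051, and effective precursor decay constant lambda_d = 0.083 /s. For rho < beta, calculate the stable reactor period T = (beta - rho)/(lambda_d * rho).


T = (beta - rho) / (lambda_d * rho)
T = (0.0051 - 0.0033) / (0.083 * 0.0033)
T = 6.5717 s

6.5717


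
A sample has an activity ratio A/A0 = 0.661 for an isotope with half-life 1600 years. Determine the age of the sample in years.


lambda = ln(2) / t_half = ln(2) / 1600 = 4.332170e-04 /yr
t = -ln(A/A0) / lambda
t = -ln(0.661) / 4.332170e-04
t = 955.64 yr

955.64


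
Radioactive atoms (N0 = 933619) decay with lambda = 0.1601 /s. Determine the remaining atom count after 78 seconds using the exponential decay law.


N = N0 * exp(-lambda * t)
N = 933619 * exp(-0.1601 * 78)
N = 3.5220

3.5220


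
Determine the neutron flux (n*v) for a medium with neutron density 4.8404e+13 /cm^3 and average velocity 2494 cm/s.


phi = n * v
phi = 4.8404e+13 * 2494
phi = 1.2072e+17 /cm^2/s

1.2072e+17


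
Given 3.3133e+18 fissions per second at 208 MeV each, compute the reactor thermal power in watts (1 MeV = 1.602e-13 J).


P = fission_rate * E_MeV * 1.602e-13
P = 3.3133e+18 * 208 * 1.602e-13
P = 1.1040e+08 W

1.1040e+08


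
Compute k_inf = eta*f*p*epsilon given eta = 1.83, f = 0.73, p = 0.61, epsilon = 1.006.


k_inf = eta * f * p * epsilon
k_inf = 1.83 * 0.73 * 0.61 * 1.006
k_inf = 0.81979

0.81979


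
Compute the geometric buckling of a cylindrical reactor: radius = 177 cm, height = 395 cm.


B^2 = (2.405/R)^2 + (pi/H)^2
B^2 = (2.405/177)^2 + (pi/395)^2
B^2 = 2.4788e-04 /cm^2

2.4788e-04


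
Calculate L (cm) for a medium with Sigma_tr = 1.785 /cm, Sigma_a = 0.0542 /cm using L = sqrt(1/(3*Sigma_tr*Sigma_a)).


D = 1 / (3 * Sigma_tr) = 1 / (3 * 1.785) = 0.1867414 cm
L = sqrt(D / Sigma_a)
L = sqrt(0.1867414 / 0.0542)
L = 1.8562 cm

1.8562


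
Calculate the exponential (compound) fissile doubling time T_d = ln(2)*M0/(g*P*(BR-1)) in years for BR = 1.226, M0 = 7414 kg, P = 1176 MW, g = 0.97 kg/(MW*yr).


Breeding gain G = BR - 1 = 1.226 - 1 = 0.226
Fissile production rate = g * P * G = 0.97 * 1176 * 0.226 = 257.80272 kg/yr
T_d = ln(2) * M0 / (g * P * G)
T_d = ln(2) * 7414 / 257.80272 = 19.934 yr

19.934


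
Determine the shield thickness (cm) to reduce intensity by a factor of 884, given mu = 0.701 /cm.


x = ln(factor) / mu
x = ln(884) / 0.701
x = 9.6783 cm

9.6783


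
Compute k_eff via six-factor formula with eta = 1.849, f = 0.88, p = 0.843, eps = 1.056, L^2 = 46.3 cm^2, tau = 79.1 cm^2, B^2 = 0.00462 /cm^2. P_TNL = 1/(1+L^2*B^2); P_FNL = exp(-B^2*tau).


k_inf = eta*f*p*eps = 1.849*0.88*0.843*1.056 = 1.448475
P_TNL = 1/(1 + L^2*B^2) = 1/(1 + 46.3*0.00462) = 0.8237870
P_FNL = exp(-B^2*tau) = exp(-0.00462*79.1) = 0.6938899
k_eff = k_inf * P_TNL * P_FNL = 1.448475 * 0.8237870 * 0.6938899
k_eff = 0.82797

0.82797


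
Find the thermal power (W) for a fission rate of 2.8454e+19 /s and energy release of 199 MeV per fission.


P = fission_rate * E_MeV * 1.602e-13
P = 2.8454e+19 * 199 * 1.602e-13
P = 9.0711e+08 W

9.0711e+08


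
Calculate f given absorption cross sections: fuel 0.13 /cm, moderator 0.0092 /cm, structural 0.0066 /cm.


f = Sigma_a_fuel / (Sigma_a_fuel + Sigma_a_mod + Sigma_a_other)
f = 0.13 / (0.13 + 0.0092 + 0.0066)
f = 0.89163

0.89163


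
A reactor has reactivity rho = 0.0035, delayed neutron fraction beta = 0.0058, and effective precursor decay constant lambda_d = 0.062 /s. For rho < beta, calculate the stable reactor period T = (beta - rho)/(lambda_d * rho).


T = (beta - rho) / (lambda_d * rho)
T = (0.0058 - 0.0035) / (0.062 * 0.0035)
T = 10.599 s

10.599


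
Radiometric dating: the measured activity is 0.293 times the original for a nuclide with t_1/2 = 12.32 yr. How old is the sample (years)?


lambda = ln(2) / t_half = ln(2) / 12.32 = 0.05626195 /yr
t = -ln(A/A0) / lambda
t = -ln(0.293) / 0.05626195
t = 21.819 yr

21.819


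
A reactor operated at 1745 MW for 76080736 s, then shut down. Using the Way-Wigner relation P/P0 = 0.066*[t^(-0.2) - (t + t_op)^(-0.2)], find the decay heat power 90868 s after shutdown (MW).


P/P0 = 0.066 * [t^(-0.2) - (t + t_op)^(-0.2)]
P/P0 = 0.066 * [90868^(-0.2) - (90868 + 76080736)^(-0.2)]
P/P0 = 0.066 * [0.1019337 - 0.02652414] = 0.004977031
P = 1745 * 0.004977031 = 8.6849 MW

8.6849


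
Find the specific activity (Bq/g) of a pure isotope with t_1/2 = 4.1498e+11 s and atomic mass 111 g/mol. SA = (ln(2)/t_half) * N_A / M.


lambda = ln(2) / t_half = ln(2) / 4.1498e+11 = 1.670315e-12 /s
SA = lambda * N_A / M
SA = 1.670315e-12 * 6.022e23 / 111
SA = 9.0618e+09 Bq/g

9.0618e+09


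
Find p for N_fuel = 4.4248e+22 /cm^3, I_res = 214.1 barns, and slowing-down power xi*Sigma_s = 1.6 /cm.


p = exp(-N * I * 1e-24 / (xi*Sigma_s))
p = exp(-4.4248e+22 * 214.1 * 1e-24 / 1.6)
p = 0.0026827

0.0026827


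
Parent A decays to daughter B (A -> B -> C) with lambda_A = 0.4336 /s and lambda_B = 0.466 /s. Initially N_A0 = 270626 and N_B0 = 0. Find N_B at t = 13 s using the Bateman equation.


N_B(t) = lambda_A * N_A0 / (lambda_B - lambda_A) * [exp(-lambda_A*t) - exp(-lambda_B*t)]
exp(-0.4336*13) = 0.003564256; exp(-0.466*13) = 0.002339074
N_B = 0.4336 * 270626 / (0.466 - 0.4336) * (0.003564256 - 0.002339074)
N_B = 4437.3

4437.3


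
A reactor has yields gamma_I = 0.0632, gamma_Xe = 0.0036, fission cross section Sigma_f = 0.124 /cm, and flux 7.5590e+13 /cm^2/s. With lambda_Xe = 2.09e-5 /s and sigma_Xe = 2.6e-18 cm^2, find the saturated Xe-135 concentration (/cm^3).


Xe_eq = (gamma_I + gamma_Xe) * Sigma_f * phi / (lambda_Xe + sigma_Xe * phi)
Numerator = (0.0632 + 0.0036) * 0.124 * 7.5590e+13 = 6.261271e+11
Denominator = 2.09e-5 + 2.6e-18 * 7.5590e+13 = 2.174340e-04
Xe_eq = 6.261271e+11 / 2.174340e-04 = 2.8796e+15 /cm^3

2.8796e+15


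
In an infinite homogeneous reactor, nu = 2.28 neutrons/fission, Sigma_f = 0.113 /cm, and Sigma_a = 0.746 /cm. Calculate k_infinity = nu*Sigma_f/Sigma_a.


k_inf = nu * Sigma_f / Sigma_a
k_inf = 2.28 * 0.113 / 0.746
k_inf = 0.34536

0.34536


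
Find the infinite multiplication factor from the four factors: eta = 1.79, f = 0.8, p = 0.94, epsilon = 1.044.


k_inf = eta * f * p * epsilon
k_inf = 1.79 * 0.8 * 0.94 * 1.044
k_inf = 1.4053

1.4053


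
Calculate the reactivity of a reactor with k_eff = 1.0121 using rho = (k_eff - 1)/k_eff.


rho = (k_eff - 1) / k_eff
rho = (1.0121 - 1) / 1.0121
rho = 0.011955

0.011955


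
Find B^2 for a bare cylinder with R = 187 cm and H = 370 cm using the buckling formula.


B^2 = (2.405/R)^2 + (pi/H)^2
B^2 = (2.405/187)^2 + (pi/370)^2
B^2 = 2.3750e-04 /cm^2

2.3750e-04


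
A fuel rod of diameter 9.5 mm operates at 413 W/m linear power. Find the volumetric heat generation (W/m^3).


r = D / 2 / 1000 = 9.5 / 2 / 1000 = 0.00475 m
q''' = q' / (pi * r^2)
q''' = 413 / (pi * 0.00475^2)
q''' = 5.8266e+06 W/m^3

5.8266e+06


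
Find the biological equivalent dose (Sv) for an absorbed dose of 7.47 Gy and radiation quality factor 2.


H = D * Q
H = 7.47 * 2
H = 14.940 Sv

14.940


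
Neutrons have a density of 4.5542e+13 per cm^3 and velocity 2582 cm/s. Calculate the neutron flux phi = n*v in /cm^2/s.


phi = n * v
phi = 4.5542e+13 * 2582
phi = 1.1759e+17 /cm^2/s

1.1759e+17


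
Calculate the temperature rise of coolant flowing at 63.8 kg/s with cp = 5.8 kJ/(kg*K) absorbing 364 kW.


dT = Q / (m_dot * cp)
dT = 364 / (63.8 * 5.8)
dT = 0.98368 C

0.98368


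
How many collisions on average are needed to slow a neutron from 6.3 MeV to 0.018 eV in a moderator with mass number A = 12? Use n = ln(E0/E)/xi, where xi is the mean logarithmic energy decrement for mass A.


xi = 1 + (A-1)^2/(2A)*ln((A-1)/(A+1)) = 0.1577690 (for A = 12)
n = ln(E0/E) / xi
n = ln(6.3e6 / 0.018) / 0.1577690
n = ln(3.500000e+08) / 0.1577690 = 124.70

124.70


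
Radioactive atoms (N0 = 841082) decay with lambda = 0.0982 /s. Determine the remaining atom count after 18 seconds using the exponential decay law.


N = N0 * exp(-lambda * t)
N = 841082 * exp(-0.0982 * 18)
N = 143608

143608


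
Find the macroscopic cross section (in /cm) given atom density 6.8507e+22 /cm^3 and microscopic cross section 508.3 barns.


Sigma = N * sigma_barns * 1e-24
Sigma = 6.8507e+22 * 508.3 * 1e-24
Sigma = 34.822 /cm

34.822


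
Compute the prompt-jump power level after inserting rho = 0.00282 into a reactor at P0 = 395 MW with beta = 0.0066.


P1/P0 = beta / (beta - rho)
P1/P0 = 0.0066 / (0.0066 - 0.00282) = 1.746032
P1 = 395 * 1.746032 = 689.68 MW

689.68


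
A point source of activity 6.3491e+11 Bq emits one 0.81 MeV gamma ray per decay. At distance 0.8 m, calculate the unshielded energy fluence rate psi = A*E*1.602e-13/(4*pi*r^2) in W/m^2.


psi = A * E * 1.602e-13 / (4*pi*r^2)
psi = 6.3491e+11 * 0.81 * 1.602e-13 / (4*pi*0.8^2)
psi = 0.010244 W/m^2

0.010244


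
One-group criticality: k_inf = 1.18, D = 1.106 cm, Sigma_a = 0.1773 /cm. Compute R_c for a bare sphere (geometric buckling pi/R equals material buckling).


L^2 = D / Sigma_a = 1.106 / 0.1773 = 6.238015 cm^2
B_m^2 = (k_inf - 1) / L^2 = (1.18 - 1) / 6.238015 = 0.02885533 /cm^2
For a bare sphere: B_g = pi/R, so R_c = pi / sqrt(B_m^2)
R_c = pi / sqrt(0.02885533) = 18.494 cm

18.494


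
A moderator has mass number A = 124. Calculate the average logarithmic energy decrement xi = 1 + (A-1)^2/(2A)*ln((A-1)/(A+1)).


xi = 1 + (A-1)^2/(2A) * ln((A-1)/(A+1))
xi = 1 + (124-1)^2/(2*124) * ln((124-1)/(124 +1))
xi = 0.016043

0.016043


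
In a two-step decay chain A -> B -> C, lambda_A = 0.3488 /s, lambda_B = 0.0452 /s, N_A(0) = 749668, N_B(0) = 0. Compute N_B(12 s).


N_B(t) = lambda_A * N_A0 / (lambda_B - lambda_A) * [exp(-lambda_A*t) - exp(-lambda_B*t)]
exp(-0.3488*12) = 0.01521308; exp(-0.0452*12) = 0.5813513
N_B = 0.3488 * 749668 / (0.0452 - 0.3488) * (0.01521308 - 0.5813513)
N_B = 487603

487603


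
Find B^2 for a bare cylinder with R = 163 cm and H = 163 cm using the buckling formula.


B^2 = (2.405/R)^2 + (pi/H)^2
B^2 = (2.405/163)^2 + (pi/163)^2
B^2 = 5.8917e-04 /cm^2

5.8917e-04


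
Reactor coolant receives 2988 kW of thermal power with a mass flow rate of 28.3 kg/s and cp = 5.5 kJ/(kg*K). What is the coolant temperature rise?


dT = Q / (m_dot * cp)
dT = 2988 / (28.3 * 5.5)
dT = 19.197 C

19.197


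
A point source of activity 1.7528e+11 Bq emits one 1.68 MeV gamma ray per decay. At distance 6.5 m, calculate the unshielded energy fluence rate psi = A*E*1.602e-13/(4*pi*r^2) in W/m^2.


psi = A * E * 1.602e-13 / (4*pi*r^2)
psi = 1.7528e+11 * 1.68 * 1.602e-13 / (4*pi*6.5^2)
psi = 8.8852e-05 W/m^2

8.8852e-05


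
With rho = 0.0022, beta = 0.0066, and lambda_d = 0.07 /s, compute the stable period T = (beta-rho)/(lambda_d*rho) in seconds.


T = (beta - rho) / (lambda_d * rho)
T = (0.0066 - 0.0022) / (0.07 * 0.0022)
T = 28.571 s

28.571


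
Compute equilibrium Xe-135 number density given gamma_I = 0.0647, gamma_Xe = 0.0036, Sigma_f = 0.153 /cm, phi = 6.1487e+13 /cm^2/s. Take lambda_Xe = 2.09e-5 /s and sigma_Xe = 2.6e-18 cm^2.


Xe_eq = (gamma_I + gamma_Xe) * Sigma_f * phi / (lambda_Xe + sigma_Xe * phi)
Numerator = (0.0647 + 0.0036) * 0.153 * 6.1487e+13 = 6.425330e+11
Denominator = 2.09e-5 + 2.6e-18 * 6.1487e+13 = 1.807662e-04
Xe_eq = 6.425330e+11 / 1.807662e-04 = 3.5545e+15 /cm^3

3.5545e+15


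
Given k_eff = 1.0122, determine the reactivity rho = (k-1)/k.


rho = (k_eff - 1) / k_eff
rho = (1.0122 - 1) / 1.0122
rho = 0.012053

0.012053


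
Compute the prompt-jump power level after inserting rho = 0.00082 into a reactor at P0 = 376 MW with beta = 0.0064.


P1/P0 = beta / (beta - rho)
P1/P0 = 0.0064 / (0.0064 - 0.00082) = 1.146953
P1 = 376 * 1.146953 = 431.25 MW

431.25


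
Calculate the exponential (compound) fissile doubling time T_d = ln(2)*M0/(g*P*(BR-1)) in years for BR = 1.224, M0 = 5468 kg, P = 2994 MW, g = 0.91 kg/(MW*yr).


Breeding gain G = BR - 1 = 1.224 - 1 = 0.224
Fissile production rate = g * P * G = 0.91 * 2994 * 0.224 = 610.29696 kg/yr
T_d = ln(2) * M0 / (g * P * G)
T_d = ln(2) * 5468 / 610.29696 = 6.2103 yr

6.2103


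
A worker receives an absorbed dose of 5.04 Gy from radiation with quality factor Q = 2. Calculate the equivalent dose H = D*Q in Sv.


H = D * Q
H = 5.04 * 2
H = 10.080 Sv

10.080


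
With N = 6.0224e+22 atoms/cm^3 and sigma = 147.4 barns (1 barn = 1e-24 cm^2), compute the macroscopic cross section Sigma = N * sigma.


Sigma = N * sigma_barns * 1e-24
Sigma = 6.0224e+22 * 147.4 * 1e-24
Sigma = 8.8770 /cm

8.8770


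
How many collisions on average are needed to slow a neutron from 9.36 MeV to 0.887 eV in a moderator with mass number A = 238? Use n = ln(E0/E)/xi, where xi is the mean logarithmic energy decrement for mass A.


xi = 1 + (A-1)^2/(2A)*ln((A-1)/(A+1)) = 0.008379872 (for A = 238)
n = ln(E0/E) / xi
n = ln(9.36e6 / 0.887) / 0.008379872
n = ln(1.055242e+07) / 0.008379872 = 1929.8

1929.8


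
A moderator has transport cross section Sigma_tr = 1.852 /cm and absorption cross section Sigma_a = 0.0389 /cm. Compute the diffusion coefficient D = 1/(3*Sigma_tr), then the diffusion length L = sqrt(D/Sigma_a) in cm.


D = 1 / (3 * Sigma_tr) = 1 / (3 * 1.852) = 0.1799856 cm
L = sqrt(D / Sigma_a)
L = sqrt(0.1799856 / 0.0389)
L = 2.1510 cm

2.1510


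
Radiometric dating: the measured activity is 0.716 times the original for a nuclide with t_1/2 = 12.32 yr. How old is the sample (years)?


lambda = ln(2) / t_half = ln(2) / 12.32 = 0.05626195 /yr
t = -ln(A/A0) / lambda
t = -ln(0.716) / 0.05626195
t = 5.9379 yr

5.9379


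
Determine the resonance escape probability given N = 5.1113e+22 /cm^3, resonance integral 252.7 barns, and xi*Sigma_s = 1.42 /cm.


p = exp(-N * I * 1e-24 / (xi*Sigma_s))
p = exp(-5.1113e+22 * 252.7 * 1e-24 / 1.42)
p = 1.1212e-04

1.1212e-04


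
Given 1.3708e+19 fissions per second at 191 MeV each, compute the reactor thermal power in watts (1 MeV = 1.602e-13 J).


P = fission_rate * E_MeV * 1.602e-13
P = 1.3708e+19 * 191 * 1.602e-13
P = 4.1944e+08 W

4.1944e+08


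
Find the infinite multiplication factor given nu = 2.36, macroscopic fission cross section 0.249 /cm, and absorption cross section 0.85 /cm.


k_inf = nu * Sigma_f / Sigma_a
k_inf = 2.36 * 0.249 / 0.85
k_inf = 0.69134

0.69134


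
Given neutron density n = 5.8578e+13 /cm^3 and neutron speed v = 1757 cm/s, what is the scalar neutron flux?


phi = n * v
phi = 5.8578e+13 * 1757
phi = 1.0292e+17 /cm^2/s

1.0292e+17


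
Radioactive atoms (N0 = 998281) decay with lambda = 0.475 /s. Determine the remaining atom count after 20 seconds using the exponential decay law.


N = N0 * exp(-lambda * t)
N = 998281 * exp(-0.475 * 20)
N = 74.723

74.723


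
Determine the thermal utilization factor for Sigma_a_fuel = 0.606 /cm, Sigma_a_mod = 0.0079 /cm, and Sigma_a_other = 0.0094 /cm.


f = Sigma_a_fuel / (Sigma_a_fuel + Sigma_a_mod + Sigma_a_other)
f = 0.606 / (0.606 + 0.0079 + 0.0094)
f = 0.97224

0.97224


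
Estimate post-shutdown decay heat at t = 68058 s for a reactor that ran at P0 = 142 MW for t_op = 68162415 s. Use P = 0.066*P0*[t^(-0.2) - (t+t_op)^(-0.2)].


P/P0 = 0.066 * [t^(-0.2) - (t + t_op)^(-0.2)]
P/P0 = 0.066 * [68058^(-0.2) - (68058 + 68162415)^(-0.2)]
P/P0 = 0.066 * [0.1080001 - 0.02711467] = 0.005338438
P = 142 * 0.005338438 = 0.75806 MW

0.75806


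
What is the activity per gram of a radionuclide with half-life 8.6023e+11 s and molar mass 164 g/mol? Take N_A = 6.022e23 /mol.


lambda = ln(2) / t_half = ln(2) / 8.6023e+11 = 8.057696e-13 /s
SA = lambda * N_A / M
SA = 8.057696e-13 * 6.022e23 / 164
SA = 2.9587e+09 Bq/g

2.9587e+09


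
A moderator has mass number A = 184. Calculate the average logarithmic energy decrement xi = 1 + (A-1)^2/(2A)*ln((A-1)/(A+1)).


xi = 1 + (A-1)^2/(2A) * ln((A-1)/(A+1))
xi = 1 + (184-1)^2/(2*184) * ln((184-1)/(184 +1))
xi = 0.010830

0.010830


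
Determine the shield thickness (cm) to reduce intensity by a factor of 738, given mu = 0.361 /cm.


x = ln(factor) / mu
x = ln(738) / 0.361
x = 18.293 cm

18.293


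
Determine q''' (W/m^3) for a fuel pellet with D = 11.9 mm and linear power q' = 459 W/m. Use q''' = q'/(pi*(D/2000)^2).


r = D / 2 / 1000 = 11.9 / 2 / 1000 = 0.00595 m
q''' = q' / (pi * r^2)
q''' = 459 / (pi * 0.00595^2)
q''' = 4.1269e+06 W/m^3

4.1269e+06


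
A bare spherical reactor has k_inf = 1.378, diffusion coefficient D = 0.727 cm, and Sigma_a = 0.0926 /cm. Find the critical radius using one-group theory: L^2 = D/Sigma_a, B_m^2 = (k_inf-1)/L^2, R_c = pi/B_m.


L^2 = D / Sigma_a = 0.727 / 0.0926 = 7.850972 cm^2
B_m^2 = (k_inf - 1) / L^2 = (1.378 - 1) / 7.850972 = 0.04814690 /cm^2
For a bare sphere: B_g = pi/R, so R_c = pi / sqrt(B_m^2)
R_c = pi / sqrt(0.04814690) = 14.317 cm

14.317


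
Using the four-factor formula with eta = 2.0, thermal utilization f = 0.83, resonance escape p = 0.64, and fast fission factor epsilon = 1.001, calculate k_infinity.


k_inf = eta * f * p * epsilon
k_inf = 2.0 * 0.83 * 0.64 * 1.001
k_inf = 1.0635

1.0635


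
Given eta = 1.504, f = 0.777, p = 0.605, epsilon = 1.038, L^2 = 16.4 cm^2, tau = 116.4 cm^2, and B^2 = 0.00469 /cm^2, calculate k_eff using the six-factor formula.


k_inf = eta*f*p*eps = 1.504*0.777*0.605*1.038 = 0.7338741
P_TNL = 1/(1 + L^2*B^2) = 1/(1 + 16.4*0.00469) = 0.9285775
P_FNL = exp(-B^2*tau) = exp(-0.00469*116.4) = 0.5793109
k_eff = k_inf * P_TNL * P_FNL = 0.7338741 * 0.9285775 * 0.5793109
k_eff = 0.39478

0.39478


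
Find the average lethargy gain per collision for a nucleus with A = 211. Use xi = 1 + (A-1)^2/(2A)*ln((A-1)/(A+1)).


xi = 1 + (A-1)^2/(2A) * ln((A-1)/(A+1))
xi = 1 + (211-1)^2/(2*211) * ln((211-1)/(211 +1))
xi = 0.0094488

0.0094488


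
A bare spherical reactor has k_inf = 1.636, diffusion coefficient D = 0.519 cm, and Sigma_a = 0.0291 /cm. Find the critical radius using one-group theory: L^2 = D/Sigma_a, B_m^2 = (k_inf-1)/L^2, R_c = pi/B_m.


L^2 = D / Sigma_a = 0.519 / 0.0291 = 17.83505 cm^2
B_m^2 = (k_inf - 1) / L^2 = (1.636 - 1) / 17.83505 = 0.03566012 /cm^2
For a bare sphere: B_g = pi/R, so R_c = pi / sqrt(B_m^2)
R_c = pi / sqrt(0.03566012) = 16.636 cm

16.636


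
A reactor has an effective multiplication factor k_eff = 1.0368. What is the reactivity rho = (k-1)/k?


rho = (k_eff - 1) / k_eff
rho = (1.0368 - 1) / 1.0368
rho = 0.035494

0.035494


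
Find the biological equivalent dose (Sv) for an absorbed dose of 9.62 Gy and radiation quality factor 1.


H = D * Q
H = 9.62 * 1
H = 9.6200 Sv

9.6200


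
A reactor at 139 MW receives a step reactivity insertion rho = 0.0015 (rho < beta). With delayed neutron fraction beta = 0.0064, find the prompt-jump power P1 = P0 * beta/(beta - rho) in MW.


P1/P0 = beta / (beta - rho)
P1/P0 = 0.0064 / (0.0064 - 0.0015) = 1.306122
P1 = 139 * 1.306122 = 181.55 MW

181.55


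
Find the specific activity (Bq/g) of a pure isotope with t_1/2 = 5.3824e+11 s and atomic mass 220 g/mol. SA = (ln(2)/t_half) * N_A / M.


lambda = ln(2) / t_half = ln(2) / 5.3824e+11 = 1.287803e-12 /s
SA = lambda * N_A / M
SA = 1.287803e-12 * 6.022e23 / 220
SA = 3.5251e+09 Bq/g

3.5251e+09


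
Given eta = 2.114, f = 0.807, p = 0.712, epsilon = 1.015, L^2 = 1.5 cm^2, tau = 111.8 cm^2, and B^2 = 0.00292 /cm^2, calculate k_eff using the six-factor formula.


k_inf = eta*f*p*eps = 2.114*0.807*0.712*1.015 = 1.232891
P_TNL = 1/(1 + L^2*B^2) = 1/(1 + 1.5*0.00292) = 0.9956391
P_FNL = exp(-B^2*tau) = exp(-0.00292*111.8) = 0.7214761
k_eff = k_inf * P_TNL * P_FNL = 1.232891 * 0.9956391 * 0.7214761
k_eff = 0.88562

0.88562


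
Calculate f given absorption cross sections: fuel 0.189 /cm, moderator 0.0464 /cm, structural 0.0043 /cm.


f = Sigma_a_fuel / (Sigma_a_fuel + Sigma_a_mod + Sigma_a_other)
f = 0.189 / (0.189 + 0.0464 + 0.0043)
f = 0.78849

0.78849


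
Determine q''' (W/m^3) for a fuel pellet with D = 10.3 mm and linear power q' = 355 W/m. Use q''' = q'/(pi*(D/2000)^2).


r = D / 2 / 1000 = 10.3 / 2 / 1000 = 0.00515 m
q''' = q' / (pi * r^2)
q''' = 355 / (pi * 0.00515^2)
q''' = 4.2605e+06 W/m^3

4.2605e+06


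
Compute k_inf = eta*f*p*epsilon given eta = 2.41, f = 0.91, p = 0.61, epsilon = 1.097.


k_inf = eta * f * p * epsilon
k_inf = 2.41 * 0.91 * 0.61 * 1.097
k_inf = 1.4676

1.4676


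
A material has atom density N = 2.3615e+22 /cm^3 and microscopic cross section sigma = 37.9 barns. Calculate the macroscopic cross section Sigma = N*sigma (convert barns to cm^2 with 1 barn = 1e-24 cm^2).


Sigma = N * sigma_barns * 1e-24
Sigma = 2.3615e+22 * 37.9 * 1e-24
Sigma = 0.89501 /cm

0.89501


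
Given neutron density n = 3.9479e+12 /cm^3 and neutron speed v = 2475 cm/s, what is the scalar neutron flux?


phi = n * v
phi = 3.9479e+12 * 2475
phi = 9.7711e+15 /cm^2/s

9.7711e+15


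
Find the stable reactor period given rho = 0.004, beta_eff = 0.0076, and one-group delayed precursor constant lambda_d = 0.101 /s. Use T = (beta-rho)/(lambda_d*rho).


T = (beta - rho) / (lambda_d * rho)
T = (0.0076 - 0.004) / (0.101 * 0.004)
T = 8.9109 s

8.9109


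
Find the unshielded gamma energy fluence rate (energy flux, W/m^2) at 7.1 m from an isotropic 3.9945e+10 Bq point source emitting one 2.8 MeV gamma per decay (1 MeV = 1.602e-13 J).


psi = A * E * 1.602e-13 / (4*pi*r^2)
psi = 3.9945e+10 * 2.8 * 1.602e-13 / (4*pi*7.1^2)
psi = 2.8285e-05 W/m^2

2.8285e-05


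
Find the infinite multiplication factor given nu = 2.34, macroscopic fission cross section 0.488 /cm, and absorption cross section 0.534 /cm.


k_inf = nu * Sigma_f / Sigma_a
k_inf = 2.34 * 0.488 / 0.534
k_inf = 2.1384

2.1384


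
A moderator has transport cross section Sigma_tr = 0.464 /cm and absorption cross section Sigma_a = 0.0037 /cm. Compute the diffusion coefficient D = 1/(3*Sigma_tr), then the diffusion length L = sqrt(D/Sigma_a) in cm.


D = 1 / (3 * Sigma_tr) = 1 / (3 * 0.464) = 0.7183908 cm
L = sqrt(D / Sigma_a)
L = sqrt(0.7183908 / 0.0037)
L = 13.934 cm

13.934


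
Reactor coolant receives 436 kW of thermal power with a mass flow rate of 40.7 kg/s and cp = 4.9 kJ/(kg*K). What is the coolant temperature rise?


dT = Q / (m_dot * cp)
dT = 436 / (40.7 * 4.9)
dT = 2.1862 C

2.1862


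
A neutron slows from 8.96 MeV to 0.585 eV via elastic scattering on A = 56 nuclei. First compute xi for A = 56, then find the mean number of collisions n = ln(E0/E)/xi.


xi = 1 + (A-1)^2/(2A)*ln((A-1)/(A+1)) = 0.03529286 (for A = 56)
n = ln(E0/E) / xi
n = ln(8.96e6 / 0.585) / 0.03529286
n = ln(1.531624e+07) / 0.03529286 = 468.78

468.78


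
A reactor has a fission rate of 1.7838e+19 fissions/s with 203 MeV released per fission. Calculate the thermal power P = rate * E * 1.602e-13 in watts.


P = fission_rate * E_MeV * 1.602e-13
P = 1.7838e+19 * 203 * 1.602e-13
P = 5.8010e+08 W

5.8010e+08
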